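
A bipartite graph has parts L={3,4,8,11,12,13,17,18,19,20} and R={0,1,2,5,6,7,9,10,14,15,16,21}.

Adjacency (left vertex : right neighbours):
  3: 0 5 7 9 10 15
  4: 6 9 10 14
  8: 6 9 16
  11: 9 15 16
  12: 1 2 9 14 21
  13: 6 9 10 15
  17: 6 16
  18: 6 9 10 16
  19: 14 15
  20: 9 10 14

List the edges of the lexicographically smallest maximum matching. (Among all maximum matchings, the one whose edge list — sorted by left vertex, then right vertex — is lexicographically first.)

|M| = 8 (so the lex-smallest maximum matching has 8 edges)
process left vertices in ascending order; for each, take the smallest-labelled available neighbour that still permits 8 edges overall, or leave it unmatched if none does
lex-smallest matching: {3-0, 4-6, 8-9, 11-15, 12-1, 13-10, 17-16, 19-14}

Lex-smallest maximum matching: {(3,0), (4,6), (8,9), (11,15), (12,1), (13,10), (17,16), (19,14)}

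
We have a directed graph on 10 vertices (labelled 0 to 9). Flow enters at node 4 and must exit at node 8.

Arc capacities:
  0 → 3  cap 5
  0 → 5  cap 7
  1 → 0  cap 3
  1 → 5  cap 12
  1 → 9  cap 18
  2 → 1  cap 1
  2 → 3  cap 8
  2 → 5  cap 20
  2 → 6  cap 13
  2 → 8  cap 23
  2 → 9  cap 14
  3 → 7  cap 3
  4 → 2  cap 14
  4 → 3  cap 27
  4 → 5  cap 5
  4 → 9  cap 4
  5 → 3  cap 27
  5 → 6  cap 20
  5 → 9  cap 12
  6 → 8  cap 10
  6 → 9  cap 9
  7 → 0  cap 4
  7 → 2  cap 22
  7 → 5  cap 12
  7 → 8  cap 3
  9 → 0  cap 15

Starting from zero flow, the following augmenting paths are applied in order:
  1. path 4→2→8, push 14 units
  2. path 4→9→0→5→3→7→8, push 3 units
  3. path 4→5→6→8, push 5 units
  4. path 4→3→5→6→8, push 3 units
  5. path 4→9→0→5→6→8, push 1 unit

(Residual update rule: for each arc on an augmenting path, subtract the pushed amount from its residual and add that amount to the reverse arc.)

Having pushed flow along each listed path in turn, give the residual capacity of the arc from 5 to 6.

after path 1 (4→2→8, push 14): res(5,6)=20
after path 2 (4→9→0→5→3→7→8, push 3): res(5,6)=20
after path 3 (4→5→6→8, push 5): res(5,6)=15
after path 4 (4→3→5→6→8, push 3): res(5,6)=12
after path 5 (4→9→0→5→6→8, push 1): res(5,6)=11

Residual capacity of (5,6): 11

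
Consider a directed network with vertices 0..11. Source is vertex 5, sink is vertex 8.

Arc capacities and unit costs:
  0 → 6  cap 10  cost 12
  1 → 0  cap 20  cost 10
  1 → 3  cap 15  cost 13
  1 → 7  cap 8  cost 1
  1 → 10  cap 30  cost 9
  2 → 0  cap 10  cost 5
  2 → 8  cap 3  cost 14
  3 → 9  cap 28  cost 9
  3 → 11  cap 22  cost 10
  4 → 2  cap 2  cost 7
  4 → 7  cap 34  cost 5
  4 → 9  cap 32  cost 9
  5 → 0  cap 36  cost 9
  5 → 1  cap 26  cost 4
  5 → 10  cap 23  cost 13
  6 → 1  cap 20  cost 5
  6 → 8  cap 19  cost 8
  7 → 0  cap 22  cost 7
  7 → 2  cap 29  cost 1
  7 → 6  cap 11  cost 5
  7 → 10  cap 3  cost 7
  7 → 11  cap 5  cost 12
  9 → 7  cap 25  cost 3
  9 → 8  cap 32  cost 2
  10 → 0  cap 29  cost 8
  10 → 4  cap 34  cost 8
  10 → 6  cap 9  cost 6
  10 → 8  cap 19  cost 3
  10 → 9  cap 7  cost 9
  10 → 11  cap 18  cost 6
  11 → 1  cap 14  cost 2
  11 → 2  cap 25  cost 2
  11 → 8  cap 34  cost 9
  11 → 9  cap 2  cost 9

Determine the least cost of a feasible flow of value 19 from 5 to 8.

shortest-cost path #1: 5→1→7→10→8 push 3 @ unit cost 15 (adds 45)
shortest-cost path #2: 5→10→8 push 16 @ unit cost 16 (adds 256)
total cost = 301

Minimum cost for 19 units: 301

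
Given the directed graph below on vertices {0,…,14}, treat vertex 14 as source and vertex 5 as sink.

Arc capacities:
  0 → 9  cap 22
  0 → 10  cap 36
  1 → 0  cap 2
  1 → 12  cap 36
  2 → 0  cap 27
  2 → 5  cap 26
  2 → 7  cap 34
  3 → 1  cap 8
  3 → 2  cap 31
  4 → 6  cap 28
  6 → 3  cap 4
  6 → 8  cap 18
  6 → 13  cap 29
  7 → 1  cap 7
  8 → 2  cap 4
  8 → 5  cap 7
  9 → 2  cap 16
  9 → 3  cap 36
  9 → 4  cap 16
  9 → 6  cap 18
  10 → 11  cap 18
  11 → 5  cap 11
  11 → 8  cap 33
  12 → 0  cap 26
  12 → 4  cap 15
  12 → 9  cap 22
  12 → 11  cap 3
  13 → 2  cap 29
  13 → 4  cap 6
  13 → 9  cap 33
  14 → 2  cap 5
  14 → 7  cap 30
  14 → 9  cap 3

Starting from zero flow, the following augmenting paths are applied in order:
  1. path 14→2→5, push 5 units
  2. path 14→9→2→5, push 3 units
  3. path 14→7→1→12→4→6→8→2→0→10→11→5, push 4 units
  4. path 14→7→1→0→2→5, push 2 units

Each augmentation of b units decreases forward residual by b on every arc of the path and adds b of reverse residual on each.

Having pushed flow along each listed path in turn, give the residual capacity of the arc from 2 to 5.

Residual capacity of (2,5): 16

after path 1 (14→2→5, push 5): res(2,5)=21
after path 2 (14→9→2→5, push 3): res(2,5)=18
after path 3 (14→7→1→12→4→6→8→2→0→10→11→5, push 4): res(2,5)=18
after path 4 (14→7→1→0→2→5, push 2): res(2,5)=16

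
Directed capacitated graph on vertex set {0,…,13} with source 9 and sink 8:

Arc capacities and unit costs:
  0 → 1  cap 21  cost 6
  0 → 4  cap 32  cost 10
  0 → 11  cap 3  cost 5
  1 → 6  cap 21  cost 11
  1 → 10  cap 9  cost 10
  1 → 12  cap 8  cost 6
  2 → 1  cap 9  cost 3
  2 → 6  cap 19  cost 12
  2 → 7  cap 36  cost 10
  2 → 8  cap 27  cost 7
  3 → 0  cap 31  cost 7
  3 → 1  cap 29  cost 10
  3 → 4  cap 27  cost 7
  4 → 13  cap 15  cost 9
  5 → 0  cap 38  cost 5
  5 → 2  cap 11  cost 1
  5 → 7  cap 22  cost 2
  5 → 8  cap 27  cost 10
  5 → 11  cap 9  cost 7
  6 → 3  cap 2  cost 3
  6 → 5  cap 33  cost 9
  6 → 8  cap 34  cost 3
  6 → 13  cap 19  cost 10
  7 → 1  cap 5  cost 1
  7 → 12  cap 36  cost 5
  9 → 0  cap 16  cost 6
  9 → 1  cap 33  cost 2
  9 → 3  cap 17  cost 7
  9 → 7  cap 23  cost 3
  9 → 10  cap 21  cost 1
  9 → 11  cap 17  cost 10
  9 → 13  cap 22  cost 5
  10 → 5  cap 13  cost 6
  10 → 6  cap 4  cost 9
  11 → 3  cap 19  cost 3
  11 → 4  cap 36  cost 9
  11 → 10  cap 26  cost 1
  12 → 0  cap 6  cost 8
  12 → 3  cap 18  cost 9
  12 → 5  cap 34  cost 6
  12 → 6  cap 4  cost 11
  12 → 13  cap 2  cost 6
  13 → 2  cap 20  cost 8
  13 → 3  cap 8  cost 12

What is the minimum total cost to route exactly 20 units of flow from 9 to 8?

shortest-cost path #1: 9→10→6→8 push 4 @ unit cost 13 (adds 52)
shortest-cost path #2: 9→10→5→2→8 push 11 @ unit cost 15 (adds 165)
shortest-cost path #3: 9→1→6→8 push 5 @ unit cost 16 (adds 80)
total cost = 297

Minimum cost for 20 units: 297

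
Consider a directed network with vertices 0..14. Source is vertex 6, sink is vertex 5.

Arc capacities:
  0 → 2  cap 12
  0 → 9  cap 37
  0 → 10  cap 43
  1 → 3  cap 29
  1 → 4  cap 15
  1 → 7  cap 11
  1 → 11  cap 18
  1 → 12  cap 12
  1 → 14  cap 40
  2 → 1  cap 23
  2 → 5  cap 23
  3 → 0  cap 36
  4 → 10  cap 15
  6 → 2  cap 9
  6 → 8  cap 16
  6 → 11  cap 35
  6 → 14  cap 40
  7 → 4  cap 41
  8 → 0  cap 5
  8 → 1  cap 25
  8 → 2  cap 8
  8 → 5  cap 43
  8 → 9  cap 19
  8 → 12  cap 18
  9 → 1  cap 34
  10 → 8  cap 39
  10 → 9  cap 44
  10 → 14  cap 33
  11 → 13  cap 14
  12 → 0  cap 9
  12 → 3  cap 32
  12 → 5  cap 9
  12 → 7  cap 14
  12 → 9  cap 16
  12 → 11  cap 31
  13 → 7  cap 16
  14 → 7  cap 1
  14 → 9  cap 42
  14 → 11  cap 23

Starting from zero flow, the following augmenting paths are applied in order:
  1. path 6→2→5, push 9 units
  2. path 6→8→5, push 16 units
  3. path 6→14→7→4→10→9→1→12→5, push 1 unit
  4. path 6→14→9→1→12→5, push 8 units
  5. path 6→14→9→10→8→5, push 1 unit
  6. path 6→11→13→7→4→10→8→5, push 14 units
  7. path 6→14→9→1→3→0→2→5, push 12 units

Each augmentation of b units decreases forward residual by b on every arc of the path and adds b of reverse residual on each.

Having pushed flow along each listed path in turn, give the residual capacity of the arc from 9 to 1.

Residual capacity of (9,1): 13

after path 1 (6→2→5, push 9): res(9,1)=34
after path 2 (6→8→5, push 16): res(9,1)=34
after path 3 (6→14→7→4→10→9→1→12→5, push 1): res(9,1)=33
after path 4 (6→14→9→1→12→5, push 8): res(9,1)=25
after path 5 (6→14→9→10→8→5, push 1): res(9,1)=25
after path 6 (6→11→13→7→4→10→8→5, push 14): res(9,1)=25
after path 7 (6→14→9→1→3→0→2→5, push 12): res(9,1)=13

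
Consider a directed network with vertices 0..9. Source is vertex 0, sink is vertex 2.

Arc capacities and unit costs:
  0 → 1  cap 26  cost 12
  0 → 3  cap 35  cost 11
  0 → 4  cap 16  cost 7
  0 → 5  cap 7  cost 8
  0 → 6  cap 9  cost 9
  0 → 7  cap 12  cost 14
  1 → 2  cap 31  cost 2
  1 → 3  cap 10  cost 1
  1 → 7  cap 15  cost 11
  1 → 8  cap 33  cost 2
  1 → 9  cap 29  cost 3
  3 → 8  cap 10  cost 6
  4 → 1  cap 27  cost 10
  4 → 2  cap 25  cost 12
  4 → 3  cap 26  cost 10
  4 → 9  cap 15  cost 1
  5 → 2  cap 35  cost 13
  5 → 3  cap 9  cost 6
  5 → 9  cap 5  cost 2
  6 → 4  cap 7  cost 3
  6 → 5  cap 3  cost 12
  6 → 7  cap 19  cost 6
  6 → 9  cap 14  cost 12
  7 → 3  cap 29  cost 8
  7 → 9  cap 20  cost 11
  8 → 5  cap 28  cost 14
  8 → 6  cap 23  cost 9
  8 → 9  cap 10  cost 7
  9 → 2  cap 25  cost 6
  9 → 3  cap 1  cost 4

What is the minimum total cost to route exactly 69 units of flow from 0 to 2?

shortest-cost path #1: 0→1→2 push 26 @ unit cost 14 (adds 364)
shortest-cost path #2: 0→4→9→2 push 15 @ unit cost 14 (adds 210)
shortest-cost path #3: 0→5→9→2 push 5 @ unit cost 16 (adds 80)
shortest-cost path #4: 0→4→2 push 1 @ unit cost 19 (adds 19)
shortest-cost path #5: 0→5→2 push 2 @ unit cost 21 (adds 42)
shortest-cost path #6: 0→6→4→2 push 7 @ unit cost 24 (adds 168)
shortest-cost path #7: 0→6→9→2 push 2 @ unit cost 27 (adds 54)
shortest-cost path #8: 0→3→8→9→2 push 3 @ unit cost 30 (adds 90)
shortest-cost path #9: 0→3→8→9→4→2 push 7 @ unit cost 35 (adds 245)
shortest-cost path #10: 0→7→9→4→2 push 1 @ unit cost 36 (adds 36)
total cost = 1308

Minimum cost for 69 units: 1308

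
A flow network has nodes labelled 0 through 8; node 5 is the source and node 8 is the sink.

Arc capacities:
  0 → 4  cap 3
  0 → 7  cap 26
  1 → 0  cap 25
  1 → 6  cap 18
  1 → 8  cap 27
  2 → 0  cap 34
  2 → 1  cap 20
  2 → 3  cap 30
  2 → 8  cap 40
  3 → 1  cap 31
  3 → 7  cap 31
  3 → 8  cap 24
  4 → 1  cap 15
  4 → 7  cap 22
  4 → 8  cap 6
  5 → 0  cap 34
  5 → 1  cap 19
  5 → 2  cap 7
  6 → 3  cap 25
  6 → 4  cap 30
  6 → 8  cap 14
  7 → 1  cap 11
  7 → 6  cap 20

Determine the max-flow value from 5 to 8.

augment #1: 5→1→8 bottleneck 19, total now 19
augment #2: 5→2→8 bottleneck 7, total now 26
augment #3: 5→0→4→8 bottleneck 3, total now 29
augment #4: 5→0→7→1→8 bottleneck 8, total now 37
augment #5: 5→0→7→6→8 bottleneck 14, total now 51
augment #6: 5→0→7→6→3→8 bottleneck 4, total now 55

Maximum flow value: 55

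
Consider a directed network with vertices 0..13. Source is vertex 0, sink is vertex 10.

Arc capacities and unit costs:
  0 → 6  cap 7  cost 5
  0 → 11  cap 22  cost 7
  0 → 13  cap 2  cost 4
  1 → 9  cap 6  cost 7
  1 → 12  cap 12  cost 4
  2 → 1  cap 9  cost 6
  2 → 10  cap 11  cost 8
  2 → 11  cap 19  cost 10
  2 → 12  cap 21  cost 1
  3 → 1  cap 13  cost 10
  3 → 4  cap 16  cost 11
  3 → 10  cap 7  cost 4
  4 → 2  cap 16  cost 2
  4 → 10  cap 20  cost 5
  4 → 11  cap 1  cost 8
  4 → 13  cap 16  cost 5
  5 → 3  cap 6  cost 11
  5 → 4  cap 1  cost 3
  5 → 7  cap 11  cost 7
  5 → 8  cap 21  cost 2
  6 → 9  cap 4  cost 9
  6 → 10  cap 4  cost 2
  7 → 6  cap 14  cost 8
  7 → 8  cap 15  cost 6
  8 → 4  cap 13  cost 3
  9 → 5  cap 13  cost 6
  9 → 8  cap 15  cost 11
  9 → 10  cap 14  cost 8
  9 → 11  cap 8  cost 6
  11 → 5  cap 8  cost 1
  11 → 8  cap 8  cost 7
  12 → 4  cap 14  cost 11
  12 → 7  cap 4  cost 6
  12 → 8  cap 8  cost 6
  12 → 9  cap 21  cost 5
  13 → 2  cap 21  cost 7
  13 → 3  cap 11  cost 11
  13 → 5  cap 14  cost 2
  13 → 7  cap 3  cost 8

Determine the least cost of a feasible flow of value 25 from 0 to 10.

shortest-cost path #1: 0→6→10 push 4 @ unit cost 7 (adds 28)
shortest-cost path #2: 0→13→5→4→10 push 1 @ unit cost 14 (adds 14)
shortest-cost path #3: 0→13→5→8→4→10 push 1 @ unit cost 16 (adds 16)
shortest-cost path #4: 0→11→5→8→4→10 push 8 @ unit cost 18 (adds 144)
shortest-cost path #5: 0→6→9→10 push 3 @ unit cost 22 (adds 66)
shortest-cost path #6: 0→11→8→4→10 push 4 @ unit cost 22 (adds 88)
shortest-cost path #7: 0→11→8→5→13→2→10 push 2 @ unit cost 25 (adds 50)
shortest-cost path #8: 0→11→8→5→3→10 push 2 @ unit cost 27 (adds 54)
total cost = 460

Minimum cost for 25 units: 460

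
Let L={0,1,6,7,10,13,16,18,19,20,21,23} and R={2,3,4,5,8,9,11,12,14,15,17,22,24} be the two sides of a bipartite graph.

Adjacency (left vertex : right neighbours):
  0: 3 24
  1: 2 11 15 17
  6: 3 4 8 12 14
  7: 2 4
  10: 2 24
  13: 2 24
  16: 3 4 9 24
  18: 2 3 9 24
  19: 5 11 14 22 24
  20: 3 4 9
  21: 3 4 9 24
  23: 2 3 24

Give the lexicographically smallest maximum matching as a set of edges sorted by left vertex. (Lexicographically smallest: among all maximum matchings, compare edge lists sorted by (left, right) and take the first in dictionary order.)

Lex-smallest maximum matching: {(0,3), (1,11), (6,8), (7,2), (10,24), (16,4), (18,9), (19,5)}

|M| = 8 (so the lex-smallest maximum matching has 8 edges)
process left vertices in ascending order; for each, take the smallest-labelled available neighbour that still permits 8 edges overall, or leave it unmatched if none does
lex-smallest matching: {0-3, 1-11, 6-8, 7-2, 10-24, 16-4, 18-9, 19-5}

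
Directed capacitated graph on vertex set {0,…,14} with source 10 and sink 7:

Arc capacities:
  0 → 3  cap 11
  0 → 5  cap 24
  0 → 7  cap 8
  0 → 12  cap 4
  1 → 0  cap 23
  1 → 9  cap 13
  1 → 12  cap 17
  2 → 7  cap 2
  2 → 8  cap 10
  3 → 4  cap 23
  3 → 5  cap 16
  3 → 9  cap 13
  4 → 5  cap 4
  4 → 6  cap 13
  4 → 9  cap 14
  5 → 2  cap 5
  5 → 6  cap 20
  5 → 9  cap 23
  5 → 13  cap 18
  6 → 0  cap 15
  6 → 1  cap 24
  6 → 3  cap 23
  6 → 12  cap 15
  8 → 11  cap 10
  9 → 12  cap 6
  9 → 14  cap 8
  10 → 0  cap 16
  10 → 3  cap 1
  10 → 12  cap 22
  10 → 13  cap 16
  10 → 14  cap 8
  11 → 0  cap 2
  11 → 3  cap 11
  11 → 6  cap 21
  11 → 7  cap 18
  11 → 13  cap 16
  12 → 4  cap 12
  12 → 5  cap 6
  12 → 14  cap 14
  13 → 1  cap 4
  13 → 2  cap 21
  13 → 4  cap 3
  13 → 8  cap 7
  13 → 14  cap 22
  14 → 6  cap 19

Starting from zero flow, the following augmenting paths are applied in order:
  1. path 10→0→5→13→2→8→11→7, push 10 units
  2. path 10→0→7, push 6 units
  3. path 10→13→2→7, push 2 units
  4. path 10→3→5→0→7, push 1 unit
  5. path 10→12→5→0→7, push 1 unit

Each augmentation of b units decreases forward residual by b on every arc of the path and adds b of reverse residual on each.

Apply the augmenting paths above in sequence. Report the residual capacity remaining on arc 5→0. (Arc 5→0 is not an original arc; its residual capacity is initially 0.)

after path 1 (10→0→5→13→2→8→11→7, push 10): res(5,0)=10
after path 2 (10→0→7, push 6): res(5,0)=10
after path 3 (10→13→2→7, push 2): res(5,0)=10
after path 4 (10→3→5→0→7, push 1): res(5,0)=9
after path 5 (10→12→5→0→7, push 1): res(5,0)=8

Residual capacity of (5,0): 8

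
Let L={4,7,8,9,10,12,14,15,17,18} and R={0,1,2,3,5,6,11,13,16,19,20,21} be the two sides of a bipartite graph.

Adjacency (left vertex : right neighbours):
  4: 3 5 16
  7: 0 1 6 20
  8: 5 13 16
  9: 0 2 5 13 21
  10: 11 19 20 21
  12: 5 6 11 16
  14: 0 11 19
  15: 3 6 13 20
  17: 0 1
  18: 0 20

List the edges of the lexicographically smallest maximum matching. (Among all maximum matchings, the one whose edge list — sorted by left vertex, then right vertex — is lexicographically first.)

|M| = 10 (so the lex-smallest maximum matching has 10 edges)
process left vertices in ascending order; for each, take the smallest-labelled available neighbour that still permits 10 edges overall, or leave it unmatched if none does
lex-smallest matching: {4-3, 7-0, 8-5, 9-2, 10-11, 12-6, 14-19, 15-13, 17-1, 18-20}

Lex-smallest maximum matching: {(4,3), (7,0), (8,5), (9,2), (10,11), (12,6), (14,19), (15,13), (17,1), (18,20)}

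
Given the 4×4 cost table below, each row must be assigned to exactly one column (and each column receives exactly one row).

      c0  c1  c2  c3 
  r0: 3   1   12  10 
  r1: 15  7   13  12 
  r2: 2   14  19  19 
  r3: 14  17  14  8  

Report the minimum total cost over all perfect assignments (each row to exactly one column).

optimal assignment: row0→col1 (cost 1), row1→col2 (cost 13), row2→col0 (cost 2), row3→col3 (cost 8)
total = 1 + 13 + 2 + 8 = 24

Minimum assignment cost: 24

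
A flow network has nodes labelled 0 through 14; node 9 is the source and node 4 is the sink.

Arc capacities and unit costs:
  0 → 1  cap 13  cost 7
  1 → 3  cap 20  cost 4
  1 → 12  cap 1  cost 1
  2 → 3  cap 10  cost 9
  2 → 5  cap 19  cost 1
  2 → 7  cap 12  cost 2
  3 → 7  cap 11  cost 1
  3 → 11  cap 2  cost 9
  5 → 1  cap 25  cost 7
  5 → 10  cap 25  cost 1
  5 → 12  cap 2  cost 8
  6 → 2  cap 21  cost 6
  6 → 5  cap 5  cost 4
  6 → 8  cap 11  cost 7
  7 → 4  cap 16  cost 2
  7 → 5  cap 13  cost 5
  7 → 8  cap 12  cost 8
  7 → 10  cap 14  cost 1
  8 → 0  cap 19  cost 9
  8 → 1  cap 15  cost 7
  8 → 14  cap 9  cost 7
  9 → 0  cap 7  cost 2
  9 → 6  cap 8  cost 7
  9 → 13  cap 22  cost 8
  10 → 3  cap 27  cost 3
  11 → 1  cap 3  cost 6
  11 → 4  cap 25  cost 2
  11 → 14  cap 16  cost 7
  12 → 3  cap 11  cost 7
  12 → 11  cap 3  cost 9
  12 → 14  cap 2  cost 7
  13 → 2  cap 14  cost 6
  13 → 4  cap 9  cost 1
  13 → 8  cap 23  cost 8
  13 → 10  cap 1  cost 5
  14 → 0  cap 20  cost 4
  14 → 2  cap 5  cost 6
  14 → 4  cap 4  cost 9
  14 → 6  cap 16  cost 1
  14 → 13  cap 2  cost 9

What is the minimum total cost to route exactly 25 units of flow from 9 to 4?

Minimum cost for 25 units: 347

shortest-cost path #1: 9→13→4 push 9 @ unit cost 9 (adds 81)
shortest-cost path #2: 9→0→1→3→7→4 push 7 @ unit cost 16 (adds 112)
shortest-cost path #3: 9→6→2→7→4 push 8 @ unit cost 17 (adds 136)
shortest-cost path #4: 9→13→2→7→4 push 1 @ unit cost 18 (adds 18)
total cost = 347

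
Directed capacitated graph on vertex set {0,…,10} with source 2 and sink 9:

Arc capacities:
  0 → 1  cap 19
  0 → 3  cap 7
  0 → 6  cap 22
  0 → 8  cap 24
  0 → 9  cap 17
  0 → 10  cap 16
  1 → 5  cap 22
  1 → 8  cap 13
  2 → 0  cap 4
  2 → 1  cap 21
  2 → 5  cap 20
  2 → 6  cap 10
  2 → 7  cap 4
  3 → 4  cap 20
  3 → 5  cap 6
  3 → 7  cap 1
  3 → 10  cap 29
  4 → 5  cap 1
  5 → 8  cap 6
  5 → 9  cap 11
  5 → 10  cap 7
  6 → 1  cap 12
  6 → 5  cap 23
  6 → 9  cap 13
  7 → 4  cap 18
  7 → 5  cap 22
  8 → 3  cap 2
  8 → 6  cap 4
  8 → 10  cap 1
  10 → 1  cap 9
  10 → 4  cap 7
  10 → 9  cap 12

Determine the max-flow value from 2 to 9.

Maximum flow value: 38

augment #1: 2→0→9 bottleneck 4, total now 4
augment #2: 2→5→9 bottleneck 11, total now 15
augment #3: 2→6→9 bottleneck 10, total now 25
augment #4: 2→5→10→9 bottleneck 7, total now 32
augment #5: 2→1→8→6→9 bottleneck 3, total now 35
augment #6: 2→1→8→10→9 bottleneck 1, total now 36
augment #7: 2→1→8→3→10→9 bottleneck 2, total now 38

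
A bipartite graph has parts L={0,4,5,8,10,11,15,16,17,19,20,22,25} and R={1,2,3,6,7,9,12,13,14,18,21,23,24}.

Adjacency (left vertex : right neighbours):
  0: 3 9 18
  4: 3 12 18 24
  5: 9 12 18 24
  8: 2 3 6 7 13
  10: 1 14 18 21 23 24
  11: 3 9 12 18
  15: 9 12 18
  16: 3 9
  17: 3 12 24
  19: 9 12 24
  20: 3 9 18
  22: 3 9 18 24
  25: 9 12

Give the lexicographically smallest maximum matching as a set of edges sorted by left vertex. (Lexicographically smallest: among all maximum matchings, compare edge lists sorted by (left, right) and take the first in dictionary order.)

|M| = 7 (so the lex-smallest maximum matching has 7 edges)
process left vertices in ascending order; for each, take the smallest-labelled available neighbour that still permits 7 edges overall, or leave it unmatched if none does
lex-smallest matching: {0-3, 4-12, 5-9, 8-2, 10-1, 11-18, 17-24}

Lex-smallest maximum matching: {(0,3), (4,12), (5,9), (8,2), (10,1), (11,18), (17,24)}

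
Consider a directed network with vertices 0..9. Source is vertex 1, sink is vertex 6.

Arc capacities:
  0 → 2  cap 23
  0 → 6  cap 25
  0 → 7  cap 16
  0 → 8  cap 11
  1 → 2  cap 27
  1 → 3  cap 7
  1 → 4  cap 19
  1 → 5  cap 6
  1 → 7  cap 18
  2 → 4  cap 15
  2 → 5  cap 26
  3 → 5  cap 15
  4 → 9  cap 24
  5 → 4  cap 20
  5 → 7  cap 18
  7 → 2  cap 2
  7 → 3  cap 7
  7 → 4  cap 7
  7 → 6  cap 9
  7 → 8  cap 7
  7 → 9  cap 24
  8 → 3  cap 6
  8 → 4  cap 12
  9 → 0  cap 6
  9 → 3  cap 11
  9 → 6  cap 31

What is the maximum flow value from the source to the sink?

augment #1: 1→7→6 bottleneck 9, total now 9
augment #2: 1→4→9→6 bottleneck 19, total now 28
augment #3: 1→7→9→6 bottleneck 9, total now 37
augment #4: 1→2→4→9→6 bottleneck 3, total now 40
augment #5: 1→2→4→9→0→6 bottleneck 2, total now 42
augment #6: 1→5→7→9→0→6 bottleneck 4, total now 46

Maximum flow value: 46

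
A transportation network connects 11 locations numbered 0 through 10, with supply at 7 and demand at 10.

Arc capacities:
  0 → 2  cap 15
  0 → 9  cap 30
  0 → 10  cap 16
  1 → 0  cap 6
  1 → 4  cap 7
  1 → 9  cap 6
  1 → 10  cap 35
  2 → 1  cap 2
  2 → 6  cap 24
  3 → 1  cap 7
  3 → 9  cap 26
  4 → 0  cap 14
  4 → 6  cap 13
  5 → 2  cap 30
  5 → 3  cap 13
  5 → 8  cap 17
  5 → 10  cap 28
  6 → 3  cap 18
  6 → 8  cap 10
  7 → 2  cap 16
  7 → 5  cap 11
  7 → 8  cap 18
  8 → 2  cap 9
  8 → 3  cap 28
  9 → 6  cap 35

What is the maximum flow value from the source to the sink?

augment #1: 7→5→10 bottleneck 11, total now 11
augment #2: 7→2→1→10 bottleneck 2, total now 13
augment #3: 7→8→3→1→10 bottleneck 7, total now 20

Maximum flow value: 20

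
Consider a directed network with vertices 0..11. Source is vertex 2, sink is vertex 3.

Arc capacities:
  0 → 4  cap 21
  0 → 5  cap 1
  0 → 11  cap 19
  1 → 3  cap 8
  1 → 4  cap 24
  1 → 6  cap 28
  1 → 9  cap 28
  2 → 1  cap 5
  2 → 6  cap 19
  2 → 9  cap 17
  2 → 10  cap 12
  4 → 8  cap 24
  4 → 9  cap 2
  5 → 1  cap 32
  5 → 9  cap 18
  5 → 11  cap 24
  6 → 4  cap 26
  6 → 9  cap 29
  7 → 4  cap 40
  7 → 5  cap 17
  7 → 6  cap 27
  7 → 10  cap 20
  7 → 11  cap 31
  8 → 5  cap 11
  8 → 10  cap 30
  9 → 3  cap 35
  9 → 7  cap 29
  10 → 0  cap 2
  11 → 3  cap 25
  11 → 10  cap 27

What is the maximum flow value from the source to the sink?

Maximum flow value: 43

augment #1: 2→1→3 bottleneck 5, total now 5
augment #2: 2→9→3 bottleneck 17, total now 22
augment #3: 2→6→9→3 bottleneck 18, total now 40
augment #4: 2→10→0→11→3 bottleneck 2, total now 42
augment #5: 2→6→9→7→11→3 bottleneck 1, total now 43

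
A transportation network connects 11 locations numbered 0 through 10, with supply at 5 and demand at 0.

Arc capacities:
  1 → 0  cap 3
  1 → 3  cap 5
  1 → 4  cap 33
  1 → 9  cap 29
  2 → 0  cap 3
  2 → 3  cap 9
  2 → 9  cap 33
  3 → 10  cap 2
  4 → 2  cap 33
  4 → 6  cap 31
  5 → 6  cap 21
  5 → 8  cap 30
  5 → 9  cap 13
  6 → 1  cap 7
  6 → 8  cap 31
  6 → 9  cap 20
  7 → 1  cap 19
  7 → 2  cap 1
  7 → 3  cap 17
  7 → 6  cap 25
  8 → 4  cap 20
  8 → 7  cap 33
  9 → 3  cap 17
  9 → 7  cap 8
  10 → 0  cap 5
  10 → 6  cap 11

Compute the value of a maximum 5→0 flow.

augment #1: 5→6→1→0 bottleneck 3, total now 3
augment #2: 5→8→4→2→0 bottleneck 3, total now 6
augment #3: 5→9→3→10→0 bottleneck 2, total now 8

Maximum flow value: 8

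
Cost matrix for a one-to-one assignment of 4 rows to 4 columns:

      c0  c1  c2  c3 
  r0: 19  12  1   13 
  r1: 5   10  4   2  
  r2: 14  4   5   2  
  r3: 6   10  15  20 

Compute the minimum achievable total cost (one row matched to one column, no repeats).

Minimum assignment cost: 13

optimal assignment: row0→col2 (cost 1), row1→col3 (cost 2), row2→col1 (cost 4), row3→col0 (cost 6)
total = 1 + 2 + 4 + 6 = 13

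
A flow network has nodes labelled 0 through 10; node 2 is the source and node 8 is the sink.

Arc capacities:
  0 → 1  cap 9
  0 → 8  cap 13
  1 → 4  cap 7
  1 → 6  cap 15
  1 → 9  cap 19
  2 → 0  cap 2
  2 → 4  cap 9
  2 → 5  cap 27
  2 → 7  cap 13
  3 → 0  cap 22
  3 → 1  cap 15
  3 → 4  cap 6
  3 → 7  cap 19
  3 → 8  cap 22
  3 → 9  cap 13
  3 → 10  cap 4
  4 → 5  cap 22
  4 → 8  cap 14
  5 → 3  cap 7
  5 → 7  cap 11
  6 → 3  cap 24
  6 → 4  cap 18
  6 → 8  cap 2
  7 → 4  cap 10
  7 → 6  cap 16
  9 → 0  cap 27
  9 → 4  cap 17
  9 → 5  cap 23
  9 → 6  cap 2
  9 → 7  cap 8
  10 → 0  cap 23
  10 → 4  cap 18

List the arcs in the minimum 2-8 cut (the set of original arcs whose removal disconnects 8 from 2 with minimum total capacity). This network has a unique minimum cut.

Min-cut arcs: {(2,0), (4,8), (5,3), (7,6)} (total capacity 39)

augment #1: 2→0→8 push 2
augment #2: 2→4→8 push 9
augment #3: 2→5→3→8 push 7
augment #4: 2→7→4→8 push 5
augment #5: 2→7→6→8 push 2
augment #6: 2→7→6→3→8 push 6
augment #7: 2→5→7→6→3→8 push 8
max flow = 39; residual-reachable set from 2 gives S-side
cut edges (S→T): {(2,0), (4,8), (5,3), (7,6)} total cap 39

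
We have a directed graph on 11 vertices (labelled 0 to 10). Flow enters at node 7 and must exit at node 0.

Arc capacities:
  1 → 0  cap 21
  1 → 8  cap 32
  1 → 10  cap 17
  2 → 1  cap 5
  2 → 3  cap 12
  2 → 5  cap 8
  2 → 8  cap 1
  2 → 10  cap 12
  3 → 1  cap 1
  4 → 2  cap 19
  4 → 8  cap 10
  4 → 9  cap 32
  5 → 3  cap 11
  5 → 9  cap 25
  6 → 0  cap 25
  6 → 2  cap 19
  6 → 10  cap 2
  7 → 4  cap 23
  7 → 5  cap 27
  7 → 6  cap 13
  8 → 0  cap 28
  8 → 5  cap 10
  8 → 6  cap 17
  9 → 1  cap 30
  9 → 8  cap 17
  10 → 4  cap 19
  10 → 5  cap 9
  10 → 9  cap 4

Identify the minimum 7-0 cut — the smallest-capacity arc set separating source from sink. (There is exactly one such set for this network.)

augment #1: 7→6→0 push 13
augment #2: 7→4→8→0 push 10
augment #3: 7→4→2→1→0 push 5
augment #4: 7→4→2→8→0 push 1
augment #5: 7→4→9→1→0 push 7
augment #6: 7→5→3→1→0 push 1
augment #7: 7→5→9→1→0 push 8
augment #8: 7→5→9→8→0 push 17
max flow = 62; residual-reachable set from 7 gives S-side
cut edges (S→T): {(3,1), (5,9), (7,4), (7,6)} total cap 62

Min-cut arcs: {(3,1), (5,9), (7,4), (7,6)} (total capacity 62)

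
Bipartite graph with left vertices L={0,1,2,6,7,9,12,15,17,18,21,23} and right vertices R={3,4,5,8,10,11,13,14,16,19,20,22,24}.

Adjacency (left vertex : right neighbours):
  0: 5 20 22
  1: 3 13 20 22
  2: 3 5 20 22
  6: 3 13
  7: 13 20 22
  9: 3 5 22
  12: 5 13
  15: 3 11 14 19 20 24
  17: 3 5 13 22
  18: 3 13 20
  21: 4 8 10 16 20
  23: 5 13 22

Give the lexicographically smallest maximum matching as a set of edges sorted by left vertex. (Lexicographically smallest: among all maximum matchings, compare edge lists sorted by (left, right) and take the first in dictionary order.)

|M| = 7 (so the lex-smallest maximum matching has 7 edges)
process left vertices in ascending order; for each, take the smallest-labelled available neighbour that still permits 7 edges overall, or leave it unmatched if none does
lex-smallest matching: {0-5, 1-3, 2-20, 6-13, 7-22, 15-11, 21-4}

Lex-smallest maximum matching: {(0,5), (1,3), (2,20), (6,13), (7,22), (15,11), (21,4)}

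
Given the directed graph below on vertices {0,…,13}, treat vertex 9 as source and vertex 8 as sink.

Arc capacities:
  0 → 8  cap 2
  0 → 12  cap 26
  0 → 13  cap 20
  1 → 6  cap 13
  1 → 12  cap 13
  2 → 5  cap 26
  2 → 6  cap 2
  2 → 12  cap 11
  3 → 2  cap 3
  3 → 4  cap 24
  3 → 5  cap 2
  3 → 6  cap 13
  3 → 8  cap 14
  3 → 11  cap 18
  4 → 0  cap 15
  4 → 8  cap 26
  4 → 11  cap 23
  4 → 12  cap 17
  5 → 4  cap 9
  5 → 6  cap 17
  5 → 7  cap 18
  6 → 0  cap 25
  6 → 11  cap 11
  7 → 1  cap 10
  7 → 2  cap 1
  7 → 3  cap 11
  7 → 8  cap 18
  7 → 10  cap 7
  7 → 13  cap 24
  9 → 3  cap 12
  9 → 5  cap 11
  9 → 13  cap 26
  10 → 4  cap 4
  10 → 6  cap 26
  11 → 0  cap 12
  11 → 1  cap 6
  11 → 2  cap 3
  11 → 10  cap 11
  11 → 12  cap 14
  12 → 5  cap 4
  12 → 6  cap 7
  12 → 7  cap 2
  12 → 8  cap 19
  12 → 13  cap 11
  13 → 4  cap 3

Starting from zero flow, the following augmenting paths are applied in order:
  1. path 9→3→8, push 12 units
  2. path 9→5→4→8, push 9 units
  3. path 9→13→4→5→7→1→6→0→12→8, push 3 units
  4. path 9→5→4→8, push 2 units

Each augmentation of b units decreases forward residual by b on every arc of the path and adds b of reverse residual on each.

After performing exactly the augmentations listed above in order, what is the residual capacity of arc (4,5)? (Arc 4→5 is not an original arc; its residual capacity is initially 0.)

Residual capacity of (4,5): 8

after path 1 (9→3→8, push 12): res(4,5)=0
after path 2 (9→5→4→8, push 9): res(4,5)=9
after path 3 (9→13→4→5→7→1→6→0→12→8, push 3): res(4,5)=6
after path 4 (9→5→4→8, push 2): res(4,5)=8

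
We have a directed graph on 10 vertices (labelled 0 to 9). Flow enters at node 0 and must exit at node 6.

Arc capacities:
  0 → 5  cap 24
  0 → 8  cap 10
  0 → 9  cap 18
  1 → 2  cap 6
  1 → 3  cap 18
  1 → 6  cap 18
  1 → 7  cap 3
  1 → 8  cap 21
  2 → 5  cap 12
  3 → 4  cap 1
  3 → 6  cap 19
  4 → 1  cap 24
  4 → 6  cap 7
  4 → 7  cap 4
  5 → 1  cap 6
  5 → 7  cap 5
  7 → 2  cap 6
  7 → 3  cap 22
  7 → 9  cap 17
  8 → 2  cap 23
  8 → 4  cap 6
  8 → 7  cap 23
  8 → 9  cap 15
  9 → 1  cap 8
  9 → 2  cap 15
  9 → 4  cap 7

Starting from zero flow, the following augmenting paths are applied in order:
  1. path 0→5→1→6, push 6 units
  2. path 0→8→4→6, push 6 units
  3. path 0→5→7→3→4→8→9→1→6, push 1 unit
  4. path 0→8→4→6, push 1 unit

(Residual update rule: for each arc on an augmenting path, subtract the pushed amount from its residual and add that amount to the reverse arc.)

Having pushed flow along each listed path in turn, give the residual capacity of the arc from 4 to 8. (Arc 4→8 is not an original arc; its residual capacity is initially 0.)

after path 1 (0→5→1→6, push 6): res(4,8)=0
after path 2 (0→8→4→6, push 6): res(4,8)=6
after path 3 (0→5→7→3→4→8→9→1→6, push 1): res(4,8)=5
after path 4 (0→8→4→6, push 1): res(4,8)=6

Residual capacity of (4,8): 6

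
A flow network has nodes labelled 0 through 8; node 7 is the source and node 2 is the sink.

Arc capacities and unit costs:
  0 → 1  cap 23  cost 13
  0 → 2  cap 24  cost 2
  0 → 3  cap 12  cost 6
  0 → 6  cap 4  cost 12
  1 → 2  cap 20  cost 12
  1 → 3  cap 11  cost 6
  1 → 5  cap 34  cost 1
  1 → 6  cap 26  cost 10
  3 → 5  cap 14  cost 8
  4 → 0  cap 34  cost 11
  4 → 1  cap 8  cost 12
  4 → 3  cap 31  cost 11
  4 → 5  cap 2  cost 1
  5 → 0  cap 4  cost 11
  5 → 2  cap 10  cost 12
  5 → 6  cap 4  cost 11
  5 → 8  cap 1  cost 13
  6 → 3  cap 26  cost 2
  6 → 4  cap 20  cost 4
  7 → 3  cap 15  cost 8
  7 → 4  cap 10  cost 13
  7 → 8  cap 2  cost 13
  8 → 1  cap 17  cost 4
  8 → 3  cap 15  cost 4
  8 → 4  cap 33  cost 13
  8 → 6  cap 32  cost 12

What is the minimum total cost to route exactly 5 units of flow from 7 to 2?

Minimum cost for 5 units: 130

shortest-cost path #1: 7→4→5→2 push 2 @ unit cost 26 (adds 52)
shortest-cost path #2: 7→4→0→2 push 3 @ unit cost 26 (adds 78)
total cost = 130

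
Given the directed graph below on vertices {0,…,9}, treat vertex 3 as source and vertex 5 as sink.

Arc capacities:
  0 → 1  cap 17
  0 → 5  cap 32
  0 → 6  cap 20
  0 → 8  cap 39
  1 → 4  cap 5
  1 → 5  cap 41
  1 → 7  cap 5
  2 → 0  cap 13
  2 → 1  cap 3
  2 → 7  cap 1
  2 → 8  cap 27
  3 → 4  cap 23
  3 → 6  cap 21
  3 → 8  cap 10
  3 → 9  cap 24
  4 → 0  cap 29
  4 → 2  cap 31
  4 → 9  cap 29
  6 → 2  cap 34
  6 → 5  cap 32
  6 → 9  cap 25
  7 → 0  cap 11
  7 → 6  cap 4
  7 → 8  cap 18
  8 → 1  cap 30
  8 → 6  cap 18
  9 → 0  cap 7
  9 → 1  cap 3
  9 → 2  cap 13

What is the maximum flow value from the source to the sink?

augment #1: 3→6→5 bottleneck 21, total now 21
augment #2: 3→4→0→5 bottleneck 23, total now 44
augment #3: 3→8→1→5 bottleneck 10, total now 54
augment #4: 3→9→0→5 bottleneck 7, total now 61
augment #5: 3→9→1→5 bottleneck 3, total now 64
augment #6: 3→9→2→0→5 bottleneck 2, total now 66
augment #7: 3→9→2→1→5 bottleneck 3, total now 69
augment #8: 3→9→2→0→1→5 bottleneck 8, total now 77

Maximum flow value: 77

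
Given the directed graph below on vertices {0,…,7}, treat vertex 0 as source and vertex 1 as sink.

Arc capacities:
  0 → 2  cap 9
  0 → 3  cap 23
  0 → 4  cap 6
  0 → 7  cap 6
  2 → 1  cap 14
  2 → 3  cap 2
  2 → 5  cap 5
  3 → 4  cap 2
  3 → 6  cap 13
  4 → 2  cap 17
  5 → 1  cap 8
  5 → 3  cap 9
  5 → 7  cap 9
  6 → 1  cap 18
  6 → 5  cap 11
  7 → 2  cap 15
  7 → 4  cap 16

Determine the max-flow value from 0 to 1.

Maximum flow value: 32

augment #1: 0→2→1 bottleneck 9, total now 9
augment #2: 0→3→6→1 bottleneck 13, total now 22
augment #3: 0→4→2→1 bottleneck 5, total now 27
augment #4: 0→4→2→5→1 bottleneck 1, total now 28
augment #5: 0→7→2→5→1 bottleneck 4, total now 32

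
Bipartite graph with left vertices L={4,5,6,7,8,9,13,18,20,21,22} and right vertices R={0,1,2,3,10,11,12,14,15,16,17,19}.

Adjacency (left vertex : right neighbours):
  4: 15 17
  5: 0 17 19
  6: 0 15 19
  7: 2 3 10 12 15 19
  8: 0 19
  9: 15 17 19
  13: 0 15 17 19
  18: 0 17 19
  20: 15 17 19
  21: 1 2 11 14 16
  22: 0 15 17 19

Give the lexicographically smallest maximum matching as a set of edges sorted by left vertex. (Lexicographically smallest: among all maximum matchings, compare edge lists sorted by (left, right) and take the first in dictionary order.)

|M| = 6 (so the lex-smallest maximum matching has 6 edges)
process left vertices in ascending order; for each, take the smallest-labelled available neighbour that still permits 6 edges overall, or leave it unmatched if none does
lex-smallest matching: {4-15, 5-0, 6-19, 7-2, 9-17, 21-1}

Lex-smallest maximum matching: {(4,15), (5,0), (6,19), (7,2), (9,17), (21,1)}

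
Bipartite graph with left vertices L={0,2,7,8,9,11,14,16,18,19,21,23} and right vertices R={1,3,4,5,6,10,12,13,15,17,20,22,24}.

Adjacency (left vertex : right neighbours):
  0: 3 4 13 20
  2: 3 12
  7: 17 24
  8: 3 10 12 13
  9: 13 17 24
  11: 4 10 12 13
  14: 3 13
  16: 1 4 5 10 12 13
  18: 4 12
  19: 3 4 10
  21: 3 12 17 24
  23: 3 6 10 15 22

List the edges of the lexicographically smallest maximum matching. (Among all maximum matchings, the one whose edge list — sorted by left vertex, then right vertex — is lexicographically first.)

|M| = 10 (so the lex-smallest maximum matching has 10 edges)
process left vertices in ascending order; for each, take the smallest-labelled available neighbour that still permits 10 edges overall, or leave it unmatched if none does
lex-smallest matching: {0-20, 2-3, 7-17, 8-10, 9-13, 11-4, 16-1, 18-12, 21-24, 23-6}

Lex-smallest maximum matching: {(0,20), (2,3), (7,17), (8,10), (9,13), (11,4), (16,1), (18,12), (21,24), (23,6)}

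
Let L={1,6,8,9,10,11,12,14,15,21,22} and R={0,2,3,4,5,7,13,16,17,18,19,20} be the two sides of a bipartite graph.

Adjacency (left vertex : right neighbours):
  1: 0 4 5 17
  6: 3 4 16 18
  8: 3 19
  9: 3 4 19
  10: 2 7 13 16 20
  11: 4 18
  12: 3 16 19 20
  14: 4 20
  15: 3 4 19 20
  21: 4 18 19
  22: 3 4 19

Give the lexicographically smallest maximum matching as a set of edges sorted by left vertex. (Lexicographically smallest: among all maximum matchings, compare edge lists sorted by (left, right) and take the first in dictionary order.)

|M| = 8 (so the lex-smallest maximum matching has 8 edges)
process left vertices in ascending order; for each, take the smallest-labelled available neighbour that still permits 8 edges overall, or leave it unmatched if none does
lex-smallest matching: {1-0, 6-3, 8-19, 9-4, 10-2, 11-18, 12-16, 14-20}

Lex-smallest maximum matching: {(1,0), (6,3), (8,19), (9,4), (10,2), (11,18), (12,16), (14,20)}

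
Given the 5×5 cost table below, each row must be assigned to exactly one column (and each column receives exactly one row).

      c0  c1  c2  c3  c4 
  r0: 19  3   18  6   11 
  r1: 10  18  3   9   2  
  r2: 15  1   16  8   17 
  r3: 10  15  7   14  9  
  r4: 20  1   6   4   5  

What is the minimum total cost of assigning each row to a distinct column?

Minimum assignment cost: 25

one of 2 optimal assignments: row0→col3 (cost 6), row1→col2 (cost 3), row2→col1 (cost 1), row3→col0 (cost 10), row4→col4 (cost 5)
total = 6 + 3 + 1 + 10 + 5 = 25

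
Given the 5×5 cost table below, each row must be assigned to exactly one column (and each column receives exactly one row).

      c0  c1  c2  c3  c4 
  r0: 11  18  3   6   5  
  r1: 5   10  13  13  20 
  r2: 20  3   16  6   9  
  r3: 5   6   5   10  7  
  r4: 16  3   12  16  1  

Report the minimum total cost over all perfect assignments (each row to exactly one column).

Minimum assignment cost: 20

optimal assignment: row0→col3 (cost 6), row1→col0 (cost 5), row2→col1 (cost 3), row3→col2 (cost 5), row4→col4 (cost 1)
total = 6 + 5 + 3 + 5 + 1 = 20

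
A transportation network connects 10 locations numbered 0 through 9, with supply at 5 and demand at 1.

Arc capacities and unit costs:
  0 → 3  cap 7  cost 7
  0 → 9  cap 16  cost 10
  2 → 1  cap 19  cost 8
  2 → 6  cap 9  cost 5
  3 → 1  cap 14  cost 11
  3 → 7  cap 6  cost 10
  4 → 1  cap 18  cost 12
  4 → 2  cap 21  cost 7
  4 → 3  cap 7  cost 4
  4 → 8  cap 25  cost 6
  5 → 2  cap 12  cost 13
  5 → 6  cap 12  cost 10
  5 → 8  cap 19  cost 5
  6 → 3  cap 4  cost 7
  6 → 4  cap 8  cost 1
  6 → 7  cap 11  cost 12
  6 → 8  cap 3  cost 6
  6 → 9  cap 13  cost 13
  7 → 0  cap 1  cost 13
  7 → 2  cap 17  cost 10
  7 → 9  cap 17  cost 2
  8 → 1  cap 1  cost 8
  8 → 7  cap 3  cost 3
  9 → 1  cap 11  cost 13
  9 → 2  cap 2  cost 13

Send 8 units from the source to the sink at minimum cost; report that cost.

shortest-cost path #1: 5→8→1 push 1 @ unit cost 13 (adds 13)
shortest-cost path #2: 5→2→1 push 7 @ unit cost 21 (adds 147)
total cost = 160

Minimum cost for 8 units: 160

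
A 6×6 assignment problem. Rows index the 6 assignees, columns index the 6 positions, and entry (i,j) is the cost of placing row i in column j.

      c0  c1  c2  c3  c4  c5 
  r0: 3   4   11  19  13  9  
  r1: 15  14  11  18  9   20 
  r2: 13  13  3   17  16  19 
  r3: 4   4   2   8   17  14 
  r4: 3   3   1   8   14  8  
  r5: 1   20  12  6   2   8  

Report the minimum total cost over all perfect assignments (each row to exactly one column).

Minimum assignment cost: 33

one of 3 optimal assignments: row0→col0 (cost 3), row1→col4 (cost 9), row2→col2 (cost 3), row3→col1 (cost 4), row4→col5 (cost 8), row5→col3 (cost 6)
total = 3 + 9 + 3 + 4 + 8 + 6 = 33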